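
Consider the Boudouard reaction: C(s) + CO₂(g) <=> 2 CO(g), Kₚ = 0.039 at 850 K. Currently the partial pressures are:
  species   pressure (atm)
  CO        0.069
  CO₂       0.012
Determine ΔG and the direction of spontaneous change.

(C is a pure solid — omitted from Qₚ.)
Qₚ = P(CO)² / P(CO₂) = (0.069)² / (0.012) = 0.397
ΔG = RT ln(Qₚ/Kₚ) = (8.314 J mol⁻¹ K⁻¹)(850 K) × ln(0.397/0.039)
   = (7.067 kJ/mol)(2.320) = 16.4 kJ/mol
ΔG > 0, so the forward reaction is non-spontaneous (proceeds in reverse).

ΔG = 16.4 kJ/mol; the forward reaction is non-spontaneous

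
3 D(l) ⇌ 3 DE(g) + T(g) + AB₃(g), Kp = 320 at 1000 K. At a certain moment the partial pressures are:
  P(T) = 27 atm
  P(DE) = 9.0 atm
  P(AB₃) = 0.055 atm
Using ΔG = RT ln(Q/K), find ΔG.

(D is a pure liquid — omitted from Qp.)
Qp = P(DE)³·P(T)·P(AB₃) = (9.0)³·(27)·(0.055) = 1080
ΔG = RT ln(Qp/Kp) = (8.314 J mol⁻¹ K⁻¹)(1000 K) × ln(1080/320)
   = (8.314 kJ/mol)(1.216) = 10.1 kJ/mol
ΔG > 0, so the forward reaction is non-spontaneous (proceeds in reverse).

ΔG = 10.1 kJ/mol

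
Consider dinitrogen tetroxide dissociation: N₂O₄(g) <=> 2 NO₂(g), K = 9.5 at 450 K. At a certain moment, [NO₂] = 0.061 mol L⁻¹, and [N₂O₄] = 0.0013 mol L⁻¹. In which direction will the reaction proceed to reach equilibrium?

Q = [NO₂]² / [N₂O₄] = (0.061)² / (0.0013) = 2.9
Q = 2.9 < K = 9.5, so the forward reaction proceeds.

in the forward direction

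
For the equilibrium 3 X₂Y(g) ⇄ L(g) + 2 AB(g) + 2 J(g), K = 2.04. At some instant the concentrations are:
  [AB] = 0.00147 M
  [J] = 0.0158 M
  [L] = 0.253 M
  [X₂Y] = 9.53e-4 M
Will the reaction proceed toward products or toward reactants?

in the forward direction

Q = [L]·[AB]²·[J]² / [X₂Y]³ = (0.253)·(0.00147)²·(0.0158)² / (9.53e-4)³ = 0.158
Q = 0.158 < K = 2.04, so the forward reaction proceeds.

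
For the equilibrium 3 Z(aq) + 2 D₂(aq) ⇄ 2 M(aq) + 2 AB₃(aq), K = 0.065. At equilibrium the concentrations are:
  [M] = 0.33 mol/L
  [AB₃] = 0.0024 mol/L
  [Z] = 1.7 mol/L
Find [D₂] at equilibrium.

At equilibrium, K = [M]²·[AB₃]² / ([Z]³·[D₂]²) = 0.065.
(0.33)²·(0.0024)² / ((1.7)³·([D₂])²) = 0.065
[D₂]² = 1.96×10⁻⁶ ⇒ [D₂] = 0.0014 mol/L

[D₂] = 0.0014 mol/L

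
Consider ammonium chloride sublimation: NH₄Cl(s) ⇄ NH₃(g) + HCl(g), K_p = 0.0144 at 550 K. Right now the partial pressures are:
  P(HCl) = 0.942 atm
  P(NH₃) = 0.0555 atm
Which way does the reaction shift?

(NH₄Cl is a pure solid — omitted from Q_p.)
Q_p = P(NH₃)·P(HCl) = (0.0555)·(0.942) = 0.0523
Q_p = 0.0523 > K_p = 0.0144, so the reverse reaction proceeds.

to the left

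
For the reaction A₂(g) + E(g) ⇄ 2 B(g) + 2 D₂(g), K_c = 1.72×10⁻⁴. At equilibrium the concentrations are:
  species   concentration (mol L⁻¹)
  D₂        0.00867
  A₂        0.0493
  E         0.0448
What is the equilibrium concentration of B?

At equilibrium, K_c = [B]²·[D₂]² / ([A₂]·[E]) = 1.72×10⁻⁴.
([B])²·(0.00867)² / ((0.0493)·(0.0448)) = 1.72×10⁻⁴
[B]² = 0.00505 ⇒ [B] = 0.0711 mol L⁻¹

[B] = 0.0711 mol L⁻¹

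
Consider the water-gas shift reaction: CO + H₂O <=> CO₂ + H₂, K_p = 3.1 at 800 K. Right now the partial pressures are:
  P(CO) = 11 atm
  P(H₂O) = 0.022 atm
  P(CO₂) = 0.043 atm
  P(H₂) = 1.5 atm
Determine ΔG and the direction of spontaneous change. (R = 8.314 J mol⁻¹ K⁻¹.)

ΔG = -16.3 kJ/mol; the forward reaction is spontaneous

Q_p = P(CO₂)·P(H₂) / (P(CO)·P(H₂O)) = (0.043)·(1.5) / ((11)·(0.022)) = 0.267
ΔG = RT ln(Q_p/K_p) = (8.314 J mol⁻¹ K⁻¹)(800 K) × ln(0.267/3.1)
   = (6.651 kJ/mol)(-2.452) = -16.3 kJ/mol
ΔG < 0, so the forward reaction is spontaneous (proceeds forward).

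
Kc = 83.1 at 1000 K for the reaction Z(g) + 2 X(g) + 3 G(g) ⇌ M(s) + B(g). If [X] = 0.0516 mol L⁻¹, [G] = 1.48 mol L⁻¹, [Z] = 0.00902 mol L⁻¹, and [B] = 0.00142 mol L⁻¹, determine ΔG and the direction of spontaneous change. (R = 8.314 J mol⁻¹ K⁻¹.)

(M is a pure solid — omitted from Qc.)
Qc = [B] / ([Z]·[X]²·[G]³) = (0.00142) / ((0.00902)·(0.0516)²·(1.48)³) = 18.2
ΔG = RT ln(Qc/Kc) = (8.314 J mol⁻¹ K⁻¹)(1000 K) × ln(18.2/83.1)
   = (8.314 kJ/mol)(-1.519) = -12.6 kJ/mol
ΔG < 0, so the forward reaction is spontaneous (proceeds forward).

ΔG = -12.6 kJ/mol; the forward reaction is spontaneous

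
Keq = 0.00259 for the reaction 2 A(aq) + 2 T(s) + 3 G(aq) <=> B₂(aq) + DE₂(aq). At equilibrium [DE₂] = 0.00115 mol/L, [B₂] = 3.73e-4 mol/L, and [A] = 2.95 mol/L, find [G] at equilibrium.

[G] = 0.0267 mol/L

(T is a pure solid — omitted from Keq.)
At equilibrium, Keq = [B₂]·[DE₂] / ([A]²·[G]³) = 0.00259.
(3.73e-4)·(0.00115) / ((2.95)²·([G])³) = 0.00259
[G]³ = 1.90e-5 ⇒ [G] = 0.0267 mol/L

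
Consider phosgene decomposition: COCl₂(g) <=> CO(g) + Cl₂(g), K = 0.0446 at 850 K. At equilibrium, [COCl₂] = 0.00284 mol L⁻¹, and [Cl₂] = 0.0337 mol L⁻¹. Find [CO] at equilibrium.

[CO] = 0.00376 mol L⁻¹

At equilibrium, K = [CO]·[Cl₂] / [COCl₂] = 0.0446.
([CO])·(0.0337) / (0.00284) = 0.0446
[CO] = 0.00376 mol L⁻¹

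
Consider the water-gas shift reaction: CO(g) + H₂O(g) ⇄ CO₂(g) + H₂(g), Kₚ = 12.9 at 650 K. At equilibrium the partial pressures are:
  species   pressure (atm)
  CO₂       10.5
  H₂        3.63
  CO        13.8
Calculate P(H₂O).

P(H₂O) = 0.214 atm

At equilibrium, Kₚ = P(CO₂)·P(H₂) / (P(CO)·P(H₂O)) = 12.9.
(10.5)·(3.63) / ((13.8)·(P(H₂O))) = 12.9
P(H₂O) = 0.214 atm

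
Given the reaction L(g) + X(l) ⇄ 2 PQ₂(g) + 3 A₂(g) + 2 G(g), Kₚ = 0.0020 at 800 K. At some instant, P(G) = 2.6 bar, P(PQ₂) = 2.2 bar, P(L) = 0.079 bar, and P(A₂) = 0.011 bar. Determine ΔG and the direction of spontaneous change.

(X is a pure liquid — omitted from Qₚ.)
Qₚ = P(PQ₂)²·P(A₂)³·P(G)² / P(L) = (2.2)²·(0.011)³·(2.6)² / (0.079) = 5.51×10⁻⁴
ΔG = RT ln(Qₚ/Kₚ) = (8.314 J mol⁻¹ K⁻¹)(800 K) × ln(5.51×10⁻⁴/0.0020)
   = (6.651 kJ/mol)(-1.289) = -8.57 kJ/mol
ΔG < 0, so the forward reaction is spontaneous (proceeds forward).

ΔG = -8.57 kJ/mol; the forward reaction is spontaneous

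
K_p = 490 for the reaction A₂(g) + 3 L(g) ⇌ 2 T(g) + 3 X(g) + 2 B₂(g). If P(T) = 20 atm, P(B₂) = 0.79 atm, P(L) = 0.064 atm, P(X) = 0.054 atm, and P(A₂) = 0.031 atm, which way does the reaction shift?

in the reverse direction

Q_p = P(T)²·P(X)³·P(B₂)² / (P(A₂)·P(L)³) = (20)²·(0.054)³·(0.79)² / ((0.031)·(0.064)³) = 4800
Q_p = 4800 > K_p = 490, so the reverse reaction proceeds.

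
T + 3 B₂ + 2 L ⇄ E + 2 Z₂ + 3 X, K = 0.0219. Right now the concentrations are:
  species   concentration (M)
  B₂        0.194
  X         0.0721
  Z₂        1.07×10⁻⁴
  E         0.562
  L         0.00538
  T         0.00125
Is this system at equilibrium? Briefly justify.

no; Q < K, reaction proceeds forward

Q = [E]·[Z₂]²·[X]³ / ([T]·[B₂]³·[L]²) = (0.562)·(1.07×10⁻⁴)²·(0.0721)³ / ((0.00125)·(0.194)³·(0.00538)²) = 0.00913
Q = 0.00913 < K = 0.0219: net forward reaction.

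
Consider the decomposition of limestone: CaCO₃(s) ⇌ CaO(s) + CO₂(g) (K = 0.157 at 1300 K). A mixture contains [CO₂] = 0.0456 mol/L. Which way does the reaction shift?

forward (toward products)

(CaCO₃, CaO are pure solids — omitted from Q.)
Q = [CO₂] = 0.0456
Q = 0.0456 < K = 0.157, so the forward reaction proceeds.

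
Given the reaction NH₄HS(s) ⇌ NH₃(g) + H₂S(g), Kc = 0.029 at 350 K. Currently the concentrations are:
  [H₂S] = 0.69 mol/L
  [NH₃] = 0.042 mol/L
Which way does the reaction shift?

(NH₄HS is a pure solid — omitted from Qc.)
Qc = [NH₃]·[H₂S] = (0.042)·(0.69) = 0.029
Qc = 0.029 = Kc, so the system is already at equilibrium.

no net change (already at equilibrium)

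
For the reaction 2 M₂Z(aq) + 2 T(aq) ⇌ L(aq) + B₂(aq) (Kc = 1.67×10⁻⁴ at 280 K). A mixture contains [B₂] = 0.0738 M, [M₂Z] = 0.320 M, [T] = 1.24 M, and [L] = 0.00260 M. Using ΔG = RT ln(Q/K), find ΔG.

ΔG = 4.63 kJ/mol

Qc = [L]·[B₂] / ([M₂Z]²·[T]²) = (0.00260)·(0.0738) / ((0.320)²·(1.24)²) = 0.00122
ΔG = RT ln(Qc/Kc) = (8.314 J mol⁻¹ K⁻¹)(280 K) × ln(0.00122/1.67×10⁻⁴)
   = (2.328 kJ/mol)(1.989) = 4.63 kJ/mol
ΔG > 0, so the forward reaction is non-spontaneous (proceeds in reverse).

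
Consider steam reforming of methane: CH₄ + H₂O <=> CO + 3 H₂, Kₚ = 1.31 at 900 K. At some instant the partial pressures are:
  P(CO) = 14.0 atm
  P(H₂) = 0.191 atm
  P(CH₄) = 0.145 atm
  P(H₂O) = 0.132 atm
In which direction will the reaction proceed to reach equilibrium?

reverse (toward reactants)

Qₚ = P(CO)·P(H₂)³ / (P(CH₄)·P(H₂O)) = (14.0)·(0.191)³ / ((0.145)·(0.132)) = 5.10
Qₚ = 5.10 > Kₚ = 1.31, so the reverse reaction proceeds.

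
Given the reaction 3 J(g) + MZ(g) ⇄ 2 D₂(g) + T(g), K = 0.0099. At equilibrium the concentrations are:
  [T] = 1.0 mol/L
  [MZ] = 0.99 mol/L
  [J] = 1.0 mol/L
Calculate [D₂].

[D₂] = 0.099 mol/L

At equilibrium, K = [D₂]²·[T] / ([J]³·[MZ]) = 0.0099.
([D₂])²·(1.0) / ((1.0)³·(0.99)) = 0.0099
[D₂]² = 0.00980 ⇒ [D₂] = 0.099 mol/L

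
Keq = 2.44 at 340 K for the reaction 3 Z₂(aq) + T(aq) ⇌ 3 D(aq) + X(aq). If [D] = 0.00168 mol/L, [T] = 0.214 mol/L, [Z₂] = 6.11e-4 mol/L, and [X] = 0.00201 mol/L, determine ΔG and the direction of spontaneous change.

ΔG = -7.14 kJ/mol; the forward reaction is spontaneous

Q = [D]³·[X] / ([Z₂]³·[T]) = (0.00168)³·(0.00201) / ((6.11e-4)³·(0.214)) = 0.195
ΔG = RT ln(Q/Keq) = (8.314 J mol⁻¹ K⁻¹)(340 K) × ln(0.195/2.44)
   = (2.827 kJ/mol)(-2.527) = -7.14 kJ/mol
ΔG < 0, so the forward reaction is spontaneous (proceeds forward).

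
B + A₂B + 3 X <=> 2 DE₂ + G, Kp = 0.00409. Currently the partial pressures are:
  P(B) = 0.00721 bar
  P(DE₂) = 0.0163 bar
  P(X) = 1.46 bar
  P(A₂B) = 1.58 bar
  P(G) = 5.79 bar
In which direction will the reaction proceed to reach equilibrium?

Qp = P(DE₂)²·P(G) / (P(B)·P(A₂B)·P(X)³) = (0.0163)²·(5.79) / ((0.00721)·(1.58)·(1.46)³) = 0.0434
Qp = 0.0434 > Kp = 0.00409, so the reverse reaction proceeds.

reverse (toward reactants)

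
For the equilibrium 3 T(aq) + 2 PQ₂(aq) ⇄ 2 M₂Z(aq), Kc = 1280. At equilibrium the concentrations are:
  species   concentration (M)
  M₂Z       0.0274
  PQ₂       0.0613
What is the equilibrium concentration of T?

At equilibrium, Kc = [M₂Z]² / ([T]³·[PQ₂]²) = 1280.
(0.0274)² / (([T])³·(0.0613)²) = 1280
[T]³ = 1.56e-4 ⇒ [T] = 0.0538 M

[T] = 0.0538 M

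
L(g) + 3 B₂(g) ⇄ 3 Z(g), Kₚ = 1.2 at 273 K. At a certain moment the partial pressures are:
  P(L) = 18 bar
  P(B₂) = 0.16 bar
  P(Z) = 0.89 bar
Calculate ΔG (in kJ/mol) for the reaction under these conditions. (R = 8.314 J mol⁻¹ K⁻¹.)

ΔG = 4.71 kJ/mol

Qₚ = P(Z)³ / (P(L)·P(B₂)³) = (0.89)³ / ((18)·(0.16)³) = 9.56
ΔG = RT ln(Qₚ/Kₚ) = (8.314 J mol⁻¹ K⁻¹)(273 K) × ln(9.56/1.2)
   = (2.270 kJ/mol)(2.075) = 4.71 kJ/mol
ΔG > 0, so the forward reaction is non-spontaneous (proceeds in reverse).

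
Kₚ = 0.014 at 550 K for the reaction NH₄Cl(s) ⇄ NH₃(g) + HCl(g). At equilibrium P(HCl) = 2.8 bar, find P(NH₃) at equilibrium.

(NH₄Cl is a pure solid — omitted from Kₚ.)
At equilibrium, Kₚ = P(NH₃)·P(HCl) = 0.014.
(P(NH₃))·(2.8) = 0.014
P(NH₃) = 0.00500 = 0.0050 bar

P(NH₃) = 0.0050 bar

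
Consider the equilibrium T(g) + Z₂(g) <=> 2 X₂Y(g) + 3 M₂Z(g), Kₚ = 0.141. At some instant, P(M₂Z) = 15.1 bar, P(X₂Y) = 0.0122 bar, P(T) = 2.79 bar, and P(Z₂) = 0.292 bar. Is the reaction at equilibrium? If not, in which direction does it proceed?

to the left

Qₚ = P(X₂Y)²·P(M₂Z)³ / (P(T)·P(Z₂)) = (0.0122)²·(15.1)³ / ((2.79)·(0.292)) = 0.629
Qₚ = 0.629 > Kₚ = 0.141, so the reverse reaction proceeds.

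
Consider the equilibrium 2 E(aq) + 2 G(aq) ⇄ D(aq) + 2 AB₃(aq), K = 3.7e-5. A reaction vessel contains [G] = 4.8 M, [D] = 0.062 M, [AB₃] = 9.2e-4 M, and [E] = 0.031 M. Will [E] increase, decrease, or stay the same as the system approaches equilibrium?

decrease

Q = [D]·[AB₃]² / ([E]²·[G]²) = (0.062)·(9.2e-4)² / ((0.031)²·(4.8)²) = 2.4e-6
Q = 2.4e-6 < K = 3.7e-5: net forward reaction.
E is a reactant, so it decreases.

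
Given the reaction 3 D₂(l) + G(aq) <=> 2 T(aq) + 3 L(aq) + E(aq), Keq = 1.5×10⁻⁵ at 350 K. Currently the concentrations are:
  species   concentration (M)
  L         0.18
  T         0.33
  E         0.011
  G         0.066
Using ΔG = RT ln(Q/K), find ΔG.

(D₂ is a pure liquid — omitted from Q.)
Q = [T]²·[L]³·[E] / [G] = (0.33)²·(0.18)³·(0.011) / (0.066) = 1.06×10⁻⁴
ΔG = RT ln(Q/Keq) = (8.314 J mol⁻¹ K⁻¹)(350 K) × ln(1.06×10⁻⁴/1.5×10⁻⁵)
   = (2.910 kJ/mol)(1.955) = 5.69 kJ/mol
ΔG > 0, so the forward reaction is non-spontaneous (proceeds in reverse).

ΔG = 5.69 kJ/mol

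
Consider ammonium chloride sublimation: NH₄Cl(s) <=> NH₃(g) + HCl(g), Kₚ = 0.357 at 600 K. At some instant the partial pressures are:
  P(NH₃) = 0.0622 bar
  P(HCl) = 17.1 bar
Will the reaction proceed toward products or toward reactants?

(NH₄Cl is a pure solid — omitted from Qₚ.)
Qₚ = P(NH₃)·P(HCl) = (0.0622)·(17.1) = 1.06
Qₚ = 1.06 > Kₚ = 0.357, so the reverse reaction proceeds.

toward reactants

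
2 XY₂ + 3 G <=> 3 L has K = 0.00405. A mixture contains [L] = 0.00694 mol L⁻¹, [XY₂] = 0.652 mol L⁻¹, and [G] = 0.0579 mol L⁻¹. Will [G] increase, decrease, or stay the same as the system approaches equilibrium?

stay the same

Q = [L]³ / ([XY₂]²·[G]³) = (0.00694)³ / ((0.652)²·(0.0579)³) = 0.00405
Q = 0.00405 = K; the system is at equilibrium.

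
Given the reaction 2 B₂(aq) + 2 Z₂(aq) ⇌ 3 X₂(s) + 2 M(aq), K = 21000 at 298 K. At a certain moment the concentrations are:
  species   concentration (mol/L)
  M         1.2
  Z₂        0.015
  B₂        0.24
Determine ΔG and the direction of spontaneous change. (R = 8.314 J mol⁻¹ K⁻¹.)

ΔG = 4.13 kJ/mol; the forward reaction is non-spontaneous

(X₂ is a pure solid — omitted from Q.)
Q = [M]² / ([B₂]²·[Z₂]²) = (1.2)² / ((0.24)²·(0.015)²) = 1.11×10⁵
ΔG = RT ln(Q/K) = (8.314 J mol⁻¹ K⁻¹)(298 K) × ln(1.11×10⁵/21000)
   = (2.478 kJ/mol)(1.665) = 4.13 kJ/mol
ΔG > 0, so the forward reaction is non-spontaneous (proceeds in reverse).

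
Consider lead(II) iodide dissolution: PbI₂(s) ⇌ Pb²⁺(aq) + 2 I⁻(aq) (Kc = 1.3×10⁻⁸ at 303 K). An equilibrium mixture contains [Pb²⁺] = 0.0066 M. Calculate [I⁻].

[I⁻] = 0.0014 M

(PbI₂ is a pure solid — omitted from Kc.)
At equilibrium, Kc = [Pb²⁺]·[I⁻]² = 1.3×10⁻⁸.
(0.0066)·([I⁻])² = 1.3×10⁻⁸
[I⁻]² = 1.97×10⁻⁶ ⇒ [I⁻] = 0.0014 M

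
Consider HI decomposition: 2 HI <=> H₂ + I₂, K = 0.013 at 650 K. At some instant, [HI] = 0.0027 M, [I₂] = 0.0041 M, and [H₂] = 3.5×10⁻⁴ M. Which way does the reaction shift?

toward reactants

Q = [H₂]·[I₂] / [HI]² = (3.5×10⁻⁴)·(0.0041) / (0.0027)² = 0.20
Q = 0.20 > K = 0.013, so the reverse reaction proceeds.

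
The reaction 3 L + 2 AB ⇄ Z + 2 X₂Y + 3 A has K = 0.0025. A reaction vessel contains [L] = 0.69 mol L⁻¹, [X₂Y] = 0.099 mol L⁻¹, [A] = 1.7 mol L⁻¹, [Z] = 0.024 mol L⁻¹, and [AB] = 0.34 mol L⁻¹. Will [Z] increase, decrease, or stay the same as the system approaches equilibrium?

Q = [Z]·[X₂Y]²·[A]³ / ([L]³·[AB]²) = (0.024)·(0.099)²·(1.7)³ / ((0.69)³·(0.34)²) = 0.030
Q = 0.030 > K = 0.0025: net reverse reaction.
Z is a product, so it decreases.

decrease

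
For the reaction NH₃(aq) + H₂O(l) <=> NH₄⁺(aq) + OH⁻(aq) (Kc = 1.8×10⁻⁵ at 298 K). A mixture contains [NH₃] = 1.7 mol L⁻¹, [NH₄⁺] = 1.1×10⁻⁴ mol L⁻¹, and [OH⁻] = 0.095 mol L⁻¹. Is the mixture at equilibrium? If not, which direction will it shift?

(H₂O is a pure liquid — omitted from Qc.)
Qc = [NH₄⁺]·[OH⁻] / [NH₃] = (1.1×10⁻⁴)·(0.095) / (1.7) = 6.1×10⁻⁶
Qc = 6.1×10⁻⁶ < Kc = 1.8×10⁻⁵: net forward reaction.

no; Q < K, reaction proceeds forward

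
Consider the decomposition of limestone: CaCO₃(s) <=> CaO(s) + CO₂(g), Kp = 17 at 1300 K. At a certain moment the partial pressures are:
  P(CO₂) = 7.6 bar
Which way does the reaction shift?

(CaCO₃, CaO are pure solids — omitted from Qp.)
Qp = P(CO₂) = 7.6
Qp = 7.6 < Kp = 17, so the forward reaction proceeds.

forward (toward products)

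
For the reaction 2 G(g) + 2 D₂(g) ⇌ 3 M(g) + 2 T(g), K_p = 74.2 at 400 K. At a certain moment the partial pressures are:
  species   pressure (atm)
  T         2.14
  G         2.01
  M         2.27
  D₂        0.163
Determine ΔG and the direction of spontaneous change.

ΔG = 6.34 kJ/mol; the forward reaction is non-spontaneous

Q_p = P(M)³·P(T)² / (P(G)²·P(D₂)²) = (2.27)³·(2.14)² / ((2.01)²·(0.163)²) = 499
ΔG = RT ln(Q_p/K_p) = (8.314 J mol⁻¹ K⁻¹)(400 K) × ln(499/74.2)
   = (3.326 kJ/mol)(1.906) = 6.34 kJ/mol
ΔG > 0, so the forward reaction is non-spontaneous (proceeds in reverse).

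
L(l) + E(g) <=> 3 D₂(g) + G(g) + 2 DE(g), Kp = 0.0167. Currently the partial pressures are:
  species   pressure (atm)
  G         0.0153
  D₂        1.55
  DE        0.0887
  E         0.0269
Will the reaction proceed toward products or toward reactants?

(L is a pure liquid — omitted from Qp.)
Qp = P(D₂)³·P(G)·P(DE)² / P(E) = (1.55)³·(0.0153)·(0.0887)² / (0.0269) = 0.0167
Qp = 0.0167 = Kp, so the system is already at equilibrium.

neither direction; the system is at equilibrium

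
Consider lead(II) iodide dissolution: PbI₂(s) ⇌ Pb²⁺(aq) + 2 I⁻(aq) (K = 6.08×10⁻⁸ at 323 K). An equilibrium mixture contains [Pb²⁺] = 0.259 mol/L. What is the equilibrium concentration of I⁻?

[I⁻] = 4.85×10⁻⁴ mol/L

(PbI₂ is a pure solid — omitted from K.)
At equilibrium, K = [Pb²⁺]·[I⁻]² = 6.08×10⁻⁸.
(0.259)·([I⁻])² = 6.08×10⁻⁸
[I⁻]² = 2.35×10⁻⁷ ⇒ [I⁻] = 4.85×10⁻⁴ mol/L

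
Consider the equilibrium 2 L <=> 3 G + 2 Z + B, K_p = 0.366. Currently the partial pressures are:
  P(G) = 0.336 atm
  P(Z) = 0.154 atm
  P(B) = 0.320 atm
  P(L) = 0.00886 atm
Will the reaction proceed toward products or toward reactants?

reverse (toward reactants)

Q_p = P(G)³·P(Z)²·P(B) / P(L)² = (0.336)³·(0.154)²·(0.320) / (0.00886)² = 3.67
Q_p = 3.67 > K_p = 0.366, so the reverse reaction proceeds.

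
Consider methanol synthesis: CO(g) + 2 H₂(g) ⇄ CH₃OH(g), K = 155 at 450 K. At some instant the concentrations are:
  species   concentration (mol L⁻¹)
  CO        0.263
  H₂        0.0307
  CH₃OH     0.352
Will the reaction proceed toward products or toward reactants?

toward reactants

Q = [CH₃OH] / ([CO]·[H₂]²) = (0.352) / ((0.263)·(0.0307)²) = 1420
Q = 1420 > K = 155, so the reverse reaction proceeds.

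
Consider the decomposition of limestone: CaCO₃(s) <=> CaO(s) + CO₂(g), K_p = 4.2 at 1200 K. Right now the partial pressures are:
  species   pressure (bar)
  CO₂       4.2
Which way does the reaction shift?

no net change (already at equilibrium)

(CaCO₃, CaO are pure solids — omitted from Q_p.)
Q_p = P(CO₂) = 4.2
Q_p = 4.2 = K_p, so the system is already at equilibrium.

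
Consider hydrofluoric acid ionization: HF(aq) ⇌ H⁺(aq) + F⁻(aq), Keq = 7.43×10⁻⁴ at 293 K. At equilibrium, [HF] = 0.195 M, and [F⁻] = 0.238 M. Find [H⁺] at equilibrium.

[H⁺] = 6.09×10⁻⁴ M

At equilibrium, Keq = [H⁺]·[F⁻] / [HF] = 7.43×10⁻⁴.
([H⁺])·(0.238) / (0.195) = 7.43×10⁻⁴
[H⁺] = 6.09×10⁻⁴ M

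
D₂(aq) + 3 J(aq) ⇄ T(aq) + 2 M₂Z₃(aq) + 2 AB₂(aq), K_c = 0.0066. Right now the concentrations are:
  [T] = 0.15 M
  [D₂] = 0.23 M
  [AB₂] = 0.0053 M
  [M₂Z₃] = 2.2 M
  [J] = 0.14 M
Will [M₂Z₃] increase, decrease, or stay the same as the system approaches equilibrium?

decrease

Q_c = [T]·[M₂Z₃]²·[AB₂]² / ([D₂]·[J]³) = (0.15)·(2.2)²·(0.0053)² / ((0.23)·(0.14)³) = 0.032
Q_c = 0.032 > K_c = 0.0066: net reverse reaction.
M₂Z₃ is a product, so it decreases.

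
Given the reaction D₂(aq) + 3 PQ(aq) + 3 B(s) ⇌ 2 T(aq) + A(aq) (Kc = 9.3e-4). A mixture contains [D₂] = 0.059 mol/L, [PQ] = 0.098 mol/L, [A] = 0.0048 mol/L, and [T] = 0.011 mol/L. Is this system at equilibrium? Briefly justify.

(B is a pure solid — omitted from Qc.)
Qc = [T]²·[A] / ([D₂]·[PQ]³) = (0.011)²·(0.0048) / ((0.059)·(0.098)³) = 0.010
Qc = 0.010 > Kc = 9.3e-4: net reverse reaction.

no; Q > K, reaction proceeds in reverse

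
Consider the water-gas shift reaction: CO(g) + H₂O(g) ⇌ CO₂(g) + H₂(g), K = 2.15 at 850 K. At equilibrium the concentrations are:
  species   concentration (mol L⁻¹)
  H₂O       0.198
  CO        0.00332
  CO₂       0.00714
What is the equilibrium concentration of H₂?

[H₂] = 0.198 mol L⁻¹

At equilibrium, K = [CO₂]·[H₂] / ([CO]·[H₂O]) = 2.15.
(0.00714)·([H₂]) / ((0.00332)·(0.198)) = 2.15
[H₂] = 0.198 mol L⁻¹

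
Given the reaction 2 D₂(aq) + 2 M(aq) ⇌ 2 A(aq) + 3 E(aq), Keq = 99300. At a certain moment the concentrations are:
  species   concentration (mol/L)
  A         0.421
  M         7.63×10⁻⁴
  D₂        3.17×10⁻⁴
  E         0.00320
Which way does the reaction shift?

Q = [A]²·[E]³ / ([D₂]²·[M]²) = (0.421)²·(0.00320)³ / ((3.17×10⁻⁴)²·(7.63×10⁻⁴)²) = 99300
Q = 99300 = Keq, so the system is already at equilibrium.

no net change (already at equilibrium)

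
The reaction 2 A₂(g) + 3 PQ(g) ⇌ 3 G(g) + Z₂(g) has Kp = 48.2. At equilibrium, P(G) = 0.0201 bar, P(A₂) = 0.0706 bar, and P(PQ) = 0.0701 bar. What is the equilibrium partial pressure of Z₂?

P(Z₂) = 10.2 bar

At equilibrium, Kp = P(G)³·P(Z₂) / (P(A₂)²·P(PQ)³) = 48.2.
(0.0201)³·(P(Z₂)) / ((0.0706)²·(0.0701)³) = 48.2
P(Z₂) = 10.2 bar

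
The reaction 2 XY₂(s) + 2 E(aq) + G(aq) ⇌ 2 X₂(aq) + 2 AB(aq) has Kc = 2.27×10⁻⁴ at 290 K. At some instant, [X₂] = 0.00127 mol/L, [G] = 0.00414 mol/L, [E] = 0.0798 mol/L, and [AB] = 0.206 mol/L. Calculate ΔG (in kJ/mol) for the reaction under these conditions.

(XY₂ is a pure solid — omitted from Qc.)
Qc = [X₂]²·[AB]² / ([E]²·[G]) = (0.00127)²·(0.206)² / ((0.0798)²·(0.00414)) = 0.00260
ΔG = RT ln(Qc/Kc) = (8.314 J mol⁻¹ K⁻¹)(290 K) × ln(0.00260/2.27×10⁻⁴)
   = (2.411 kJ/mol)(2.438) = 5.88 kJ/mol
ΔG > 0, so the forward reaction is non-spontaneous (proceeds in reverse).

ΔG = 5.88 kJ/mol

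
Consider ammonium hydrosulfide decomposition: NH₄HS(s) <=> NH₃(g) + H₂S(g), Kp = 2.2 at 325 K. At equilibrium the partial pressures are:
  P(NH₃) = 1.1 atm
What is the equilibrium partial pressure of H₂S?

P(H₂S) = 2.0 atm

(NH₄HS is a pure solid — omitted from Kp.)
At equilibrium, Kp = P(NH₃)·P(H₂S) = 2.2.
(1.1)·(P(H₂S)) = 2.2
P(H₂S) = 2.00 = 2.0 atm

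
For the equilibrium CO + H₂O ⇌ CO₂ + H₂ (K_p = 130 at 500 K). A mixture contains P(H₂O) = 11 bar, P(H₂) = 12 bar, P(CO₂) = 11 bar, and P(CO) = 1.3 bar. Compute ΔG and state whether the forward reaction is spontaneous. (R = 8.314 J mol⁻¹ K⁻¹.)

ΔG = -11.0 kJ/mol; the forward reaction is spontaneous

Q_p = P(CO₂)·P(H₂) / (P(CO)·P(H₂O)) = (11)·(12) / ((1.3)·(11)) = 9.23
ΔG = RT ln(Q_p/K_p) = (8.314 J mol⁻¹ K⁻¹)(500 K) × ln(9.23/130)
   = (4.157 kJ/mol)(-2.645) = -11.0 kJ/mol
ΔG < 0, so the forward reaction is spontaneous (proceeds forward).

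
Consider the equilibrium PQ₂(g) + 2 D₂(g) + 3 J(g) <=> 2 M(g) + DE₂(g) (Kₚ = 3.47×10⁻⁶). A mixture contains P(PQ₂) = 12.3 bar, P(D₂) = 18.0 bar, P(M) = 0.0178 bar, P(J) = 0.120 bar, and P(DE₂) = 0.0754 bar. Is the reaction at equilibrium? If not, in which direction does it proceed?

no net change (already at equilibrium)

Qₚ = P(M)²·P(DE₂) / (P(PQ₂)·P(D₂)²·P(J)³) = (0.0178)²·(0.0754) / ((12.3)·(18.0)²·(0.120)³) = 3.47×10⁻⁶
Qₚ = 3.47×10⁻⁶ = Kₚ, so the system is already at equilibrium.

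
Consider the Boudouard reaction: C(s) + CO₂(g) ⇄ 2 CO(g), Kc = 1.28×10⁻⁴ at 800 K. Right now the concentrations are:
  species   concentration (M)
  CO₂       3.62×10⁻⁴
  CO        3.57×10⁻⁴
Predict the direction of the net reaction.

(C is a pure solid — omitted from Qc.)
Qc = [CO]² / [CO₂] = (3.57×10⁻⁴)² / (3.62×10⁻⁴) = 3.52×10⁻⁴
Qc = 3.52×10⁻⁴ > Kc = 1.28×10⁻⁴, so the reverse reaction proceeds.

to the left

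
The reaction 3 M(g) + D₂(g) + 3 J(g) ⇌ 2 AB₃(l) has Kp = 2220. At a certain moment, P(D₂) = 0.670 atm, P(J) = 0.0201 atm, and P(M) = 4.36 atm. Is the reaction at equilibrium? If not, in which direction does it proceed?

at equilibrium

(AB₃ is a pure liquid — omitted from Qp.)
Qp = 1 / (P(M)³·P(D₂)·P(J)³) = 1 / ((4.36)³·(0.670)·(0.0201)³) = 2220
Qp = 2220 = Kp, so the system is already at equilibrium.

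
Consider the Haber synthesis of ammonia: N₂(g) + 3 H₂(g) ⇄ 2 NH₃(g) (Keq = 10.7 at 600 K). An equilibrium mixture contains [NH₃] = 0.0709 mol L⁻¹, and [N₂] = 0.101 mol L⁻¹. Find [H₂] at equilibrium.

At equilibrium, Keq = [NH₃]² / ([N₂]·[H₂]³) = 10.7.
(0.0709)² / ((0.101)·([H₂])³) = 10.7
[H₂]³ = 0.00465 ⇒ [H₂] = 0.167 mol L⁻¹

[H₂] = 0.167 mol L⁻¹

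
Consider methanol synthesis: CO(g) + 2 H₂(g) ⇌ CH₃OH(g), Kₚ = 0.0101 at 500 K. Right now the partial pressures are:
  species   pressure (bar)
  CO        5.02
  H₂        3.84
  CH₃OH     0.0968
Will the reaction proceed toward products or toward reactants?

Qₚ = P(CH₃OH) / (P(CO)·P(H₂)²) = (0.0968) / ((5.02)·(3.84)²) = 0.00131
Qₚ = 0.00131 < Kₚ = 0.0101, so the forward reaction proceeds.

toward products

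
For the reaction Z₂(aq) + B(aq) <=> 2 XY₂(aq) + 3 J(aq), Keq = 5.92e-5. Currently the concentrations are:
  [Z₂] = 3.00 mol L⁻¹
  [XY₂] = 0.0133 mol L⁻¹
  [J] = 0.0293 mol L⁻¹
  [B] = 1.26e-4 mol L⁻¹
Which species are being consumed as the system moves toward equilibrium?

Z₂, B (reactants)

Q = [XY₂]²·[J]³ / ([Z₂]·[B]) = (0.0133)²·(0.0293)³ / ((3.00)·(1.26e-4)) = 1.18e-5
Q = 1.18e-5 < Keq = 5.92e-5: net forward reaction.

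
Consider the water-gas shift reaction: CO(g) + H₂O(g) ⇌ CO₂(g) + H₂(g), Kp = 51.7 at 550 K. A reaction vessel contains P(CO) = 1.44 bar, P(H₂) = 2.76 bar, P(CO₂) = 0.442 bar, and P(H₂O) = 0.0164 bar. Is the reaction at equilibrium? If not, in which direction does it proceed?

neither direction; the system is at equilibrium

Qp = P(CO₂)·P(H₂) / (P(CO)·P(H₂O)) = (0.442)·(2.76) / ((1.44)·(0.0164)) = 51.7
Qp = 51.7 = Kp, so the system is already at equilibrium.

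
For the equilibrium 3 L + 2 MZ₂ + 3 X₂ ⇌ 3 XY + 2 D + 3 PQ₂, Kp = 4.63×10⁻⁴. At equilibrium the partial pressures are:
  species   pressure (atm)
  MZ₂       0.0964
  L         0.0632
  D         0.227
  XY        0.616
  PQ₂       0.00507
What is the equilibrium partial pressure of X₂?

At equilibrium, Kp = P(XY)³·P(D)²·P(PQ₂)³ / (P(L)³·P(MZ₂)²·P(X₂)³) = 4.63×10⁻⁴.
(0.616)³·(0.227)²·(0.00507)³ / ((0.0632)³·(0.0964)²·(P(X₂))³) = 4.63×10⁻⁴
P(X₂)³ = 1.45 ⇒ P(X₂) = 1.13 atm

P(X₂) = 1.13 atm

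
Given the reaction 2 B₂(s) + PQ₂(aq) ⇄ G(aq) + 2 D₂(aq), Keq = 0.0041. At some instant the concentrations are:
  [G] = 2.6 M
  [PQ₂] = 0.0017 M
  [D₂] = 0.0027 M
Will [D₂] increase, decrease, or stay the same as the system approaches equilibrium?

(B₂ is a pure solid — omitted from Q.)
Q = [G]·[D₂]² / [PQ₂] = (2.6)·(0.0027)² / (0.0017) = 0.011
Q = 0.011 > Keq = 0.0041: net reverse reaction.
D₂ is a product, so it decreases.

decrease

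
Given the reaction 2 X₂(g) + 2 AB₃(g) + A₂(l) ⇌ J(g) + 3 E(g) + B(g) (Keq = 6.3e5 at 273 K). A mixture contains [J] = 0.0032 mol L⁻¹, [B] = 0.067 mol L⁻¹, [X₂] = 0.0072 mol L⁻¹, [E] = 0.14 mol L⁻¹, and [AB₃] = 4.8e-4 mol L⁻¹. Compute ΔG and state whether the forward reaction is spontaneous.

ΔG = -5.78 kJ/mol; the forward reaction is spontaneous

(A₂ is a pure liquid — omitted from Q.)
Q = [J]·[E]³·[B] / ([X₂]²·[AB₃]²) = (0.0032)·(0.14)³·(0.067) / ((0.0072)²·(4.8e-4)²) = 49300
ΔG = RT ln(Q/Keq) = (8.314 J mol⁻¹ K⁻¹)(273 K) × ln(49300/6.3e5)
   = (2.270 kJ/mol)(-2.548) = -5.78 kJ/mol
ΔG < 0, so the forward reaction is spontaneous (proceeds forward).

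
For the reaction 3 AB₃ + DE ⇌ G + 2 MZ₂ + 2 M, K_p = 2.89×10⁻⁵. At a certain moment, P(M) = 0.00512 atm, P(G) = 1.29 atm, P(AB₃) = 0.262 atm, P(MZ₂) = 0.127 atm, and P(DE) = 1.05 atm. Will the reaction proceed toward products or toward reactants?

Q_p = P(G)·P(MZ₂)²·P(M)² / (P(AB₃)³·P(DE)) = (1.29)·(0.127)²·(0.00512)² / ((0.262)³·(1.05)) = 2.89×10⁻⁵
Q_p = 2.89×10⁻⁵ = K_p, so the system is already at equilibrium.

neither direction; the system is at equilibrium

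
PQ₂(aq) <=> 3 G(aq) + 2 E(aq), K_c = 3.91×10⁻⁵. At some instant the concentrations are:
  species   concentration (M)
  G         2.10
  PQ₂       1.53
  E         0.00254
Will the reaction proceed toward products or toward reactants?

Q_c = [G]³·[E]² / [PQ₂] = (2.10)³·(0.00254)² / (1.53) = 3.91×10⁻⁵
Q_c = 3.91×10⁻⁵ = K_c, so the system is already at equilibrium.

at equilibrium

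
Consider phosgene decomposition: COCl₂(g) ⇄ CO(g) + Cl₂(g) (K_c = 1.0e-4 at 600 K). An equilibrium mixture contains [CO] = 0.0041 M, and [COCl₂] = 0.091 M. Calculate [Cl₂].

[Cl₂] = 0.0022 M

At equilibrium, K_c = [CO]·[Cl₂] / [COCl₂] = 1.0e-4.
(0.0041)·([Cl₂]) / (0.091) = 1.0e-4
[Cl₂] = 0.00222 = 0.0022 M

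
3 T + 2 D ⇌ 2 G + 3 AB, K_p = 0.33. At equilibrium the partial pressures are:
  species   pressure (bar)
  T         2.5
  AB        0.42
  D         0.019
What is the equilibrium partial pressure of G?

P(G) = 0.16 bar

At equilibrium, K_p = P(G)²·P(AB)³ / (P(T)³·P(D)²) = 0.33.
(P(G))²·(0.42)³ / ((2.5)³·(0.019)²) = 0.33
P(G)² = 0.0251 ⇒ P(G) = 0.16 bar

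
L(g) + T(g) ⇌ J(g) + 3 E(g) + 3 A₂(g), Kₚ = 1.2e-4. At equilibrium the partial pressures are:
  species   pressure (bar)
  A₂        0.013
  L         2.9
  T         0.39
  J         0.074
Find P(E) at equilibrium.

At equilibrium, Kₚ = P(J)·P(E)³·P(A₂)³ / (P(L)·P(T)) = 1.2e-4.
(0.074)·(P(E))³·(0.013)³ / ((2.9)·(0.39)) = 1.2e-4
P(E)³ = 835 ⇒ P(E) = 9.4 bar

P(E) = 9.4 bar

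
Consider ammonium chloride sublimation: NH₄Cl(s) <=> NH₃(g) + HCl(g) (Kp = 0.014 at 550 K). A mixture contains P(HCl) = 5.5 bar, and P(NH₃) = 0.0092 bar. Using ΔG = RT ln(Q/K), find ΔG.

(NH₄Cl is a pure solid — omitted from Qp.)
Qp = P(NH₃)·P(HCl) = (0.0092)·(5.5) = 0.0506
ΔG = RT ln(Qp/Kp) = (8.314 J mol⁻¹ K⁻¹)(550 K) × ln(0.0506/0.014)
   = (4.573 kJ/mol)(1.285) = 5.88 kJ/mol
ΔG > 0, so the forward reaction is non-spontaneous (proceeds in reverse).

ΔG = 5.88 kJ/mol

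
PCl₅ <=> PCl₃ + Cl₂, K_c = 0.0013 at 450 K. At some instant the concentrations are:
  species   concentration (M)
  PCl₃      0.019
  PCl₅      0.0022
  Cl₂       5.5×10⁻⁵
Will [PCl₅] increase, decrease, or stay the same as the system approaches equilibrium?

Q_c = [PCl₃]·[Cl₂] / [PCl₅] = (0.019)·(5.5×10⁻⁵) / (0.0022) = 4.7×10⁻⁴
Q_c = 4.7×10⁻⁴ < K_c = 0.0013: net forward reaction.
PCl₅ is a reactant, so it decreases.

decrease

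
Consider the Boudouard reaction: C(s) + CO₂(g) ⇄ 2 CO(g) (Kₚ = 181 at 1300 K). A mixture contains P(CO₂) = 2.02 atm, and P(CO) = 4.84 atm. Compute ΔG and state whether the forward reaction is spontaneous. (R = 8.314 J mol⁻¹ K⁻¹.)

ΔG = -29.7 kJ/mol; the forward reaction is spontaneous

(C is a pure solid — omitted from Qₚ.)
Qₚ = P(CO)² / P(CO₂) = (4.84)² / (2.02) = 11.6
ΔG = RT ln(Qₚ/Kₚ) = (8.314 J mol⁻¹ K⁻¹)(1300 K) × ln(11.6/181)
   = (10.81 kJ/mol)(-2.747) = -29.7 kJ/mol
ΔG < 0, so the forward reaction is spontaneous (proceeds forward).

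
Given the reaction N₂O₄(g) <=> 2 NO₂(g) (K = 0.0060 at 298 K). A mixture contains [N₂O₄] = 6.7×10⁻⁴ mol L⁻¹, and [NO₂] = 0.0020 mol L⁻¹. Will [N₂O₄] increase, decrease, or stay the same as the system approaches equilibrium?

Q = [NO₂]² / [N₂O₄] = (0.0020)² / (6.7×10⁻⁴) = 0.0060
Q = 0.0060 = K; the system is at equilibrium.

stay the same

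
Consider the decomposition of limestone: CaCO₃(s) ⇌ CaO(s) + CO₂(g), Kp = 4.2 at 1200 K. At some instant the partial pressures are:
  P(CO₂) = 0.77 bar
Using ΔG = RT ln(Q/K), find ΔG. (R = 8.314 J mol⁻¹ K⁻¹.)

ΔG = -16.9 kJ/mol

(CaCO₃, CaO are pure solids — omitted from Qp.)
Qp = P(CO₂) = 0.770
ΔG = RT ln(Qp/Kp) = (8.314 J mol⁻¹ K⁻¹)(1200 K) × ln(0.770/4.2)
   = (9.977 kJ/mol)(-1.696) = -16.9 kJ/mol
ΔG < 0, so the forward reaction is spontaneous (proceeds forward).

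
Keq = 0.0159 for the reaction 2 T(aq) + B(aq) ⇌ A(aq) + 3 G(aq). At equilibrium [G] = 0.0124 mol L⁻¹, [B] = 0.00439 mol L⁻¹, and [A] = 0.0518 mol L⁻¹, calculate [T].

At equilibrium, Keq = [A]·[G]³ / ([T]²·[B]) = 0.0159.
(0.0518)·(0.0124)³ / (([T])²·(0.00439)) = 0.0159
[T]² = 0.00141 ⇒ [T] = 0.0376 mol L⁻¹

[T] = 0.0376 mol L⁻¹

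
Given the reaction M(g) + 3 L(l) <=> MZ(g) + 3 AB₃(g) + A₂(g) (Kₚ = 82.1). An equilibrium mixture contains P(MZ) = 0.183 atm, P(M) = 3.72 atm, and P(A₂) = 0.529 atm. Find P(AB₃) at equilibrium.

P(AB₃) = 14.7 atm

(L is a pure liquid — omitted from Kₚ.)
At equilibrium, Kₚ = P(MZ)·P(AB₃)³·P(A₂) / P(M) = 82.1.
(0.183)·(P(AB₃))³·(0.529) / (3.72) = 82.1
P(AB₃)³ = 3150 ⇒ P(AB₃) = 14.7 atm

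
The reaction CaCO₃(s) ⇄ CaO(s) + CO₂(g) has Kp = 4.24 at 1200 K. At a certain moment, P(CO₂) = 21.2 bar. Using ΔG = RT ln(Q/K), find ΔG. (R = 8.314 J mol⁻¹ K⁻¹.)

(CaCO₃, CaO are pure solids — omitted from Qp.)
Qp = P(CO₂) = 21.2
ΔG = RT ln(Qp/Kp) = (8.314 J mol⁻¹ K⁻¹)(1200 K) × ln(21.2/4.24)
   = (9.977 kJ/mol)(1.609) = 16.1 kJ/mol
ΔG > 0, so the forward reaction is non-spontaneous (proceeds in reverse).

ΔG = 16.1 kJ/mol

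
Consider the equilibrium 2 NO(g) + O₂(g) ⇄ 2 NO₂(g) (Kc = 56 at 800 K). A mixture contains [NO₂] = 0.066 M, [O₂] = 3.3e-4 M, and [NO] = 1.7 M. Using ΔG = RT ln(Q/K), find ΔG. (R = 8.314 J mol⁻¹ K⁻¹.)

Qc = [NO₂]² / ([NO]²·[O₂]) = (0.066)² / ((1.7)²·(3.3e-4)) = 4.57
ΔG = RT ln(Qc/Kc) = (8.314 J mol⁻¹ K⁻¹)(800 K) × ln(4.57/56)
   = (6.651 kJ/mol)(-2.506) = -16.7 kJ/mol
ΔG < 0, so the forward reaction is spontaneous (proceeds forward).

ΔG = -16.7 kJ/mol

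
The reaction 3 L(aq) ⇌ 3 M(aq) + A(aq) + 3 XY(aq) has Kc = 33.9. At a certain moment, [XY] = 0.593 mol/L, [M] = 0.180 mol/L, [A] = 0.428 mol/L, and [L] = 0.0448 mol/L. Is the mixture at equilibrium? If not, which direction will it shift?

no; Q < K, reaction proceeds forward

Qc = [M]³·[A]·[XY]³ / [L]³ = (0.180)³·(0.428)·(0.593)³ / (0.0448)³ = 5.79
Qc = 5.79 < Kc = 33.9: net forward reaction.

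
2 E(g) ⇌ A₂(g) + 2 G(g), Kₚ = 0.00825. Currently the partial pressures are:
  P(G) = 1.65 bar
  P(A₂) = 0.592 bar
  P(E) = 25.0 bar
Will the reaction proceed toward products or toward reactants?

Qₚ = P(A₂)·P(G)² / P(E)² = (0.592)·(1.65)² / (25.0)² = 0.00258
Qₚ = 0.00258 < Kₚ = 0.00825, so the forward reaction proceeds.

forward (toward products)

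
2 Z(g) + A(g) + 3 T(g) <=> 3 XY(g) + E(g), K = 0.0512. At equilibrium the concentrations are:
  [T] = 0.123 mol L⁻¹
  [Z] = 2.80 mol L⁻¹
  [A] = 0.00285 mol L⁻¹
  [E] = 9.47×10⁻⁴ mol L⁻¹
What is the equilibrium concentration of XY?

[XY] = 0.131 mol L⁻¹

At equilibrium, K = [XY]³·[E] / ([Z]²·[A]·[T]³) = 0.0512.
([XY])³·(9.47×10⁻⁴) / ((2.80)²·(0.00285)·(0.123)³) = 0.0512
[XY]³ = 0.00225 ⇒ [XY] = 0.131 mol L⁻¹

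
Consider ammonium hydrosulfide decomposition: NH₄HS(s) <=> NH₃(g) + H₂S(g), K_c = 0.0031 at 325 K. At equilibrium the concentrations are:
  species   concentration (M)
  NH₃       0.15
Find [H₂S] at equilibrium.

[H₂S] = 0.021 M

(NH₄HS is a pure solid — omitted from K_c.)
At equilibrium, K_c = [NH₃]·[H₂S] = 0.0031.
(0.15)·([H₂S]) = 0.0031
[H₂S] = 0.0207 = 0.021 M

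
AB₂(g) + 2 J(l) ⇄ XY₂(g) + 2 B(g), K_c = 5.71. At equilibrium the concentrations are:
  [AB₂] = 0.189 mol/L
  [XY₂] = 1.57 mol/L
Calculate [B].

(J is a pure liquid — omitted from K_c.)
At equilibrium, K_c = [XY₂]·[B]² / [AB₂] = 5.71.
(1.57)·([B])² / (0.189) = 5.71
[B]² = 0.687 ⇒ [B] = 0.829 mol/L

[B] = 0.829 mol/L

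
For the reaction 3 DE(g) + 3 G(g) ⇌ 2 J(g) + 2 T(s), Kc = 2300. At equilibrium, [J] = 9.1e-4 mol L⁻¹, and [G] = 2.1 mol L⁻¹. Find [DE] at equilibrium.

(T is a pure solid — omitted from Kc.)
At equilibrium, Kc = [J]² / ([DE]³·[G]³) = 2300.
(9.1e-4)² / (([DE])³·(2.1)³) = 2300
[DE]³ = 3.89e-11 ⇒ [DE] = 3.4e-4 mol L⁻¹

[DE] = 3.4e-4 mol L⁻¹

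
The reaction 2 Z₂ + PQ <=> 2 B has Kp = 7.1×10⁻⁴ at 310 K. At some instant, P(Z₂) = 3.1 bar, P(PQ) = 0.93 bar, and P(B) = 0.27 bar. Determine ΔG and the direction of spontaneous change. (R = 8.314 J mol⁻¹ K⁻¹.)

ΔG = 6.29 kJ/mol; the forward reaction is non-spontaneous

Qp = P(B)² / (P(Z₂)²·P(PQ)) = (0.27)² / ((3.1)²·(0.93)) = 0.00816
ΔG = RT ln(Qp/Kp) = (8.314 J mol⁻¹ K⁻¹)(310 K) × ln(0.00816/7.1×10⁻⁴)
   = (2.577 kJ/mol)(2.442) = 6.29 kJ/mol
ΔG > 0, so the forward reaction is non-spontaneous (proceeds in reverse).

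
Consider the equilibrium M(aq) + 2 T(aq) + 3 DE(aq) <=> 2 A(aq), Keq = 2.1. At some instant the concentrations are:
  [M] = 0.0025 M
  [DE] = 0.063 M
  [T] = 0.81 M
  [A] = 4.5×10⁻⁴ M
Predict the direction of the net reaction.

Q = [A]² / ([M]·[T]²·[DE]³) = (4.5×10⁻⁴)² / ((0.0025)·(0.81)²·(0.063)³) = 0.49
Q = 0.49 < Keq = 2.1, so the forward reaction proceeds.

to the right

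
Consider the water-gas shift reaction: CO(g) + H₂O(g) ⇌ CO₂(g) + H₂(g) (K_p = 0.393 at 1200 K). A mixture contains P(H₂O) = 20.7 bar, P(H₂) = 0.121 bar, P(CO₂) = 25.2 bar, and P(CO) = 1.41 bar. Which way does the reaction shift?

Q_p = P(CO₂)·P(H₂) / (P(CO)·P(H₂O)) = (25.2)·(0.121) / ((1.41)·(20.7)) = 0.104
Q_p = 0.104 < K_p = 0.393, so the forward reaction proceeds.

in the forward direction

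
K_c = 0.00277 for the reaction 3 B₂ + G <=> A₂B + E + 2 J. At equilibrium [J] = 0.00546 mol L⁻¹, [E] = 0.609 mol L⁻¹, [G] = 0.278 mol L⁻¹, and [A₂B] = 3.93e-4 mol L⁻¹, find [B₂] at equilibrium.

At equilibrium, K_c = [A₂B]·[E]·[J]² / ([B₂]³·[G]) = 0.00277.
(3.93e-4)·(0.609)·(0.00546)² / (([B₂])³·(0.278)) = 0.00277
[B₂]³ = 9.27e-6 ⇒ [B₂] = 0.0210 mol L⁻¹

[B₂] = 0.0210 mol L⁻¹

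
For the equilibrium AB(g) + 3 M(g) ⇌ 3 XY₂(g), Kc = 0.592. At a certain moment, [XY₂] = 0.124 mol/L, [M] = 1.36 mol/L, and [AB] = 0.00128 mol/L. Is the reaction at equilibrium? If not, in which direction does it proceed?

at equilibrium

Qc = [XY₂]³ / ([AB]·[M]³) = (0.124)³ / ((0.00128)·(1.36)³) = 0.592
Qc = 0.592 = Kc, so the system is already at equilibrium.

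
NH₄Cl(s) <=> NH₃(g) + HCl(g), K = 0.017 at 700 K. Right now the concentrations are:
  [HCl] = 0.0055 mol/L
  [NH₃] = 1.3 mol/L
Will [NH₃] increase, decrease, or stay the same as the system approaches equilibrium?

increase

(NH₄Cl is a pure solid — omitted from Q.)
Q = [NH₃]·[HCl] = (1.3)·(0.0055) = 0.0072
Q = 0.0072 < K = 0.017: net forward reaction.
NH₃ is a product, so it increases.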